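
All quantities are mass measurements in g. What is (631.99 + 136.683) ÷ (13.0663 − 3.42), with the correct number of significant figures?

79.7

631.99 + 136.683 = 768.673, limited to 2 d.p. → 5 s.f.; 13.0663 − 3.42 = 9.6463, limited to 2 d.p. → 3 s.f.
Carrying full precision, 768.673 ÷ 9.6463 = 79.68578626…; keep min(5, 3) = 3 s.f.
Rounded to 3 significant figures: 79.7.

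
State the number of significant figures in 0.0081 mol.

2

0.0081: leading zeros are not significant.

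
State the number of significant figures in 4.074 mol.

4.074: zeros between nonzero digits are significant.

4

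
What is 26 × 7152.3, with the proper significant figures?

1.9 × 10^5

26 × 7152.3 = 185959.8
Multiplication/division keeps the fewest significant figures: 26 → 2 s.f., 7152.3 → 5 s.f.; limit is 2.
Rounded to 2 significant figures: 1.9 × 10^5.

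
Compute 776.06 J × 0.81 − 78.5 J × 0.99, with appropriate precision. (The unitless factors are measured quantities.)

776.06 × 0.81 = 628.6086 → 6.3 × 10^2 J (2 s.f., last digit at the 10^1 place).
78.5 × 0.99 = 77.715 → 78 J (2 s.f., last digit at the 10^0 place).
Difference: 550.8936 J; keep the coarser place, 10^1.
Result: 5.5 × 10^2 J.

5.5 × 10^2 J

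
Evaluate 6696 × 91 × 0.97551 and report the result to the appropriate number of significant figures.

6696 × 91 × 0.97551 = 594413.36136
Multiplication/division keeps the fewest significant figures: 6696 → 4 s.f., 91 → 2 s.f., 0.97551 → 5 s.f.; limit is 2.
Rounded to 2 significant figures: 5.9 × 10⁵.

5.9 × 10⁵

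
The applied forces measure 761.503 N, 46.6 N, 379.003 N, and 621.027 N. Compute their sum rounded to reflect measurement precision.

1808.1 N

761.503 N + 46.6 N + 379.003 N + 621.027 N = 1808.133 N.
Addition/subtraction keeps the fewest decimal places: 761.503 → 3 decimal places, 46.6 → 1 decimal place, 379.003 → 3 decimal places, 621.027 → 3 decimal places; limit is 1.
Rounded to 1 decimal place: 1808.1 N.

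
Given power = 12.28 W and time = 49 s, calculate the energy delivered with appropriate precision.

energy delivered = 12.28 W × 49 s = 601.72 J.
12.28 has 4 significant figures; 49 has 2.
Division/multiplication keeps the fewest: 2 significant figures.
Rounded: 6.0 × 10² J.

6.0 × 10² J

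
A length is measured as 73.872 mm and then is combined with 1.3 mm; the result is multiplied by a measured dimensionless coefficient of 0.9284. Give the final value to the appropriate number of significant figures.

69.8 mm

73.872 mm + 1.3 mm = 75.172 mm; the sum is limited to 1 decimal place (3 s.f.).
Carrying full precision, 75.172 × 0.9284 = 69.7896848 mm; 0.9284 has 4 s.f., so the result keeps min(3, 4) = 3 s.f.
Rounded to 3 significant figures: 69.8 mm.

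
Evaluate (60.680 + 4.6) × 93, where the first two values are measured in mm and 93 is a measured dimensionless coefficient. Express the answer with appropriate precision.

60.680 mm + 4.6 mm = 65.280 mm; the sum is limited to 1 decimal place (3 s.f.).
Carrying full precision, 65.280 × 93 = 6071.04 mm; 93 has 2 s.f., so the result keeps min(3, 2) = 2 s.f.
Rounded to 2 significant figures: 6.1 × 10^3 mm.

6.1 × 10^3 mm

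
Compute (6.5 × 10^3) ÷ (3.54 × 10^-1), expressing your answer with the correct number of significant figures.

1.8 × 10^4

(6.5 × 10^3) ÷ (3.54 × 10^-1) = 18361.5819209…
Multiplication/division keeps the fewest significant figures: 6.5 × 10^3 → 2 s.f., 3.54 × 10^-1 → 3 s.f.; limit is 2.
Rounded to 2 significant figures: 1.8 × 10^4.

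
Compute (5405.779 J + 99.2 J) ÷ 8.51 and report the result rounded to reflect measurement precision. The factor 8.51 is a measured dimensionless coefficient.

5405.779 J + 99.2 J = 5504.979 J; the sum is limited to 1 decimal place (5 s.f.).
Carrying full precision, 5504.979 ÷ 8.51 = 646.883548766… J; 8.51 has 3 s.f., so the result keeps min(5, 3) = 3 s.f.
Rounded to 3 significant figures: 6.47 × 10² J.

6.47 × 10² J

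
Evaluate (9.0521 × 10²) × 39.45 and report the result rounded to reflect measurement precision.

3.571 × 10⁴

(9.0521 × 10²) × 39.45 = 35710.5345
Multiplication/division keeps the fewest significant figures: 9.0521 × 10² → 5 s.f., 39.45 → 4 s.f.; limit is 4.
Rounded to 4 significant figures: 3.571 × 10⁴.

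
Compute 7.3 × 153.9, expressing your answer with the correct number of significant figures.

1.1 × 10³

7.3 × 153.9 = 1123.47
Multiplication/division keeps the fewest significant figures: 7.3 → 2 s.f., 153.9 → 4 s.f.; limit is 2.
Rounded to 2 significant figures: 1.1 × 10³.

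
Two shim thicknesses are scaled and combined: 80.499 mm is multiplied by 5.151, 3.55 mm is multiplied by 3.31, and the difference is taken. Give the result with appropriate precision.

402.9 mm

80.499 × 5.151 = 414.650349 → 414.7 mm (4 s.f., last digit at the 10^-1 place).
3.55 × 3.31 = 11.7505 → 11.8 mm (3 s.f., last digit at the 10^-1 place).
Difference: 402.899849 mm; keep the coarser place, 10^-1.
Result: 402.9 mm.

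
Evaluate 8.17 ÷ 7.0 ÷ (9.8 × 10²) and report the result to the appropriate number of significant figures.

0.0012

8.17 ÷ 7.0 ÷ (9.8 × 10²) = 0.00119096209913…
Multiplication/division keeps the fewest significant figures: 8.17 → 3 s.f., 7.0 → 2 s.f., 9.8 × 10² → 2 s.f.; limit is 2.
Rounded to 2 significant figures: 0.0012.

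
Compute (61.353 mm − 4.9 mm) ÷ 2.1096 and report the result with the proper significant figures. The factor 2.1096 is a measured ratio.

61.353 mm − 4.9 mm = 56.453 mm; the difference is limited to 1 decimal place (3 s.f.).
Carrying full precision, 56.453 ÷ 2.1096 = 26.7600492984… mm; 2.1096 has 5 s.f., so the result keeps min(3, 5) = 3 s.f.
Rounded to 3 significant figures: 26.8 mm.

26.8 mm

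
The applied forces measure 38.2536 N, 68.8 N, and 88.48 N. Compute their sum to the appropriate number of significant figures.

38.2536 N + 68.8 N + 88.48 N = 195.5336 N.
Addition/subtraction keeps the fewest decimal places: 38.2536 → 4 decimal places, 68.8 → 1 decimal place, 88.48 → 2 decimal places; limit is 1.
Rounded to 1 decimal place: 195.5 N.

195.5 N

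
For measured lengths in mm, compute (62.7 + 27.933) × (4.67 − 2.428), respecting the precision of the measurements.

203 mm²

62.7 + 27.933 = 90.633, limited to 1 d.p. → 3 s.f.; 4.67 − 2.428 = 2.242, limited to 2 d.p. → 3 s.f.
Carrying full precision, 90.633 × 2.242 = 203.199186; keep min(3, 3) = 3 s.f.
Rounded to 3 significant figures: 203 mm².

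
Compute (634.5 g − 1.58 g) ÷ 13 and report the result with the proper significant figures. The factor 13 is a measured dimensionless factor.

49 g

634.5 g − 1.58 g = 632.92 g; the difference is limited to 1 decimal place (4 s.f.).
Carrying full precision, 632.92 ÷ 13 = 48.6861538462… g; 13 has 2 s.f., so the result keeps min(4, 2) = 2 s.f.
Rounded to 2 significant figures: 49 g.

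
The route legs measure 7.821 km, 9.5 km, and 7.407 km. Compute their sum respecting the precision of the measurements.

24.7 km

7.821 km + 9.5 km + 7.407 km = 24.728 km.
Addition/subtraction keeps the fewest decimal places: 7.821 → 3 decimal places, 9.5 → 1 decimal place, 7.407 → 3 decimal places; limit is 1.
Rounded to 1 decimal place: 24.7 km.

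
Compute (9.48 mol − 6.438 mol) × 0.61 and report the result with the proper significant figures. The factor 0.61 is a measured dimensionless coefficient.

1.9 mol

9.48 mol − 6.438 mol = 3.042 mol; the difference is limited to 2 decimal places (3 s.f.).
Carrying full precision, 3.042 × 0.61 = 1.85562 mol; 0.61 has 2 s.f., so the result keeps min(3, 2) = 2 s.f.
Rounded to 2 significant figures: 1.9 mol.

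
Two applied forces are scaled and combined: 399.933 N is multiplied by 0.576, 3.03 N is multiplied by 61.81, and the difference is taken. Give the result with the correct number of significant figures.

43 N

399.933 × 0.576 = 230.361408 → 2.30 × 10^2 N (3 s.f., last digit at the 10^0 place).
3.03 × 61.81 = 187.2843 → 187 N (3 s.f., last digit at the 10^0 place).
Difference: 43.077108 N; keep the coarser place, 10^0.
Result: 43 N.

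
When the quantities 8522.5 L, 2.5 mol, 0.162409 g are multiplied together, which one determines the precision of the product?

8522.5 L → 5 s.f.; 2.5 mol → 2 s.f.; 0.162409 g → 6 s.f.
The fewest is 2 significant figures, from 2.5 mol.

2.5 mol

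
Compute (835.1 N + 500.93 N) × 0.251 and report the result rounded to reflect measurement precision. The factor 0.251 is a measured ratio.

835.1 N + 500.93 N = 1336.03 N; the sum is limited to 1 decimal place (5 s.f.).
Carrying full precision, 1336.03 × 0.251 = 335.34353 N; 0.251 has 3 s.f., so the result keeps min(5, 3) = 3 s.f.
Rounded to 3 significant figures: 335 N.

335 N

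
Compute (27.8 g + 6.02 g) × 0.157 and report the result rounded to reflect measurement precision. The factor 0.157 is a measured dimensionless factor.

5.31 g

27.8 g + 6.02 g = 33.82 g; the sum is limited to 1 decimal place (3 s.f.).
Carrying full precision, 33.82 × 0.157 = 5.30974 g; 0.157 has 3 s.f., so the result keeps min(3, 3) = 3 s.f.
Rounded to 3 significant figures: 5.31 g.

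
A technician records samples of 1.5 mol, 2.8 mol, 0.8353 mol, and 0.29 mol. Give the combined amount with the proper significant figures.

1.5 mol + 2.8 mol + 0.8353 mol + 0.29 mol = 5.4253 mol.
Addition/subtraction keeps the fewest decimal places: 1.5 → 1 decimal place, 2.8 → 1 decimal place, 0.8353 → 4 decimal places, 0.29 → 2 decimal places; limit is 1.
Rounded to 1 decimal place: 5.4 mol.

5.4 mol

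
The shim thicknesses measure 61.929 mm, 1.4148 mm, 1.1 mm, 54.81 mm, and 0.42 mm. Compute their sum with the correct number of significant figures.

61.929 mm + 1.4148 mm + 1.1 mm + 54.81 mm + 0.42 mm = 119.6738 mm.
Addition/subtraction keeps the fewest decimal places: 61.929 → 3 decimal places, 1.4148 → 4 decimal places, 1.1 → 1 decimal place, 54.81 → 2 decimal places, 0.42 → 2 decimal places; limit is 1.
Rounded to 1 decimal place: 119.7 mm.

119.7 mm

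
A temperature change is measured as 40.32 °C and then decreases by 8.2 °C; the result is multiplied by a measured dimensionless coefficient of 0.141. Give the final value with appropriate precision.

40.32 °C − 8.2 °C = 32.12 °C; the difference is limited to 1 decimal place (3 s.f.).
Carrying full precision, 32.12 × 0.141 = 4.52892 °C; 0.141 has 3 s.f., so the result keeps min(3, 3) = 3 s.f.
Rounded to 3 significant figures: 4.53 °C.

4.53 °C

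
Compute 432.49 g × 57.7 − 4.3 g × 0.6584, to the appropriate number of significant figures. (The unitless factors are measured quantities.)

432.49 × 57.7 = 24954.673 → 2.50 × 10^4 g (3 s.f., last digit at the 10^2 place).
4.3 × 0.6584 = 2.83112 → 2.8 g (2 s.f., last digit at the 10^-1 place).
Difference: 24951.84188 g; keep the coarser place, 10^2.
Result: 2.50 × 10^4 g.

2.50 × 10^4 g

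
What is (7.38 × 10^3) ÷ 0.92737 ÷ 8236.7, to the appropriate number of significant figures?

(7.38 × 10^3) ÷ 0.92737 ÷ 8236.7 = 0.96616226411…
Multiplication/division keeps the fewest significant figures: 7.38 × 10^3 → 3 s.f., 0.92737 → 5 s.f., 8236.7 → 5 s.f.; limit is 3.
Rounded to 3 significant figures: 0.966.

0.966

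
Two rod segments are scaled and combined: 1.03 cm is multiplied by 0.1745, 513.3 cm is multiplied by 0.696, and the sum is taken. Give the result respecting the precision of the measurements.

1.03 × 0.1745 = 0.179735 → 0.180 cm (3 s.f., last digit at the 10^-3 place).
513.3 × 0.696 = 357.2568 → 3.57 × 10² cm (3 s.f., last digit at the 10^0 place).
Sum: 357.436535 cm; keep the coarser place, 10^0.
Result: 357 cm.

357 cm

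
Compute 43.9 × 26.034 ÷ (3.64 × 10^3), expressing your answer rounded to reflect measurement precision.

0.314

43.9 × 26.034 ÷ (3.64 × 10^3) = 0.313981483516…
Multiplication/division keeps the fewest significant figures: 43.9 → 3 s.f., 26.034 → 5 s.f., 3.64 × 10^3 → 3 s.f.; limit is 3.
Rounded to 3 significant figures: 0.314.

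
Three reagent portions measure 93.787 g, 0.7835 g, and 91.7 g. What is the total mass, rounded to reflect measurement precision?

186.3 g

93.787 g + 0.7835 g + 91.7 g = 186.2705 g.
Addition/subtraction keeps the fewest decimal places: 93.787 → 3 decimal places, 0.7835 → 4 decimal places, 91.7 → 1 decimal place; limit is 1.
Rounded to 1 decimal place: 186.3 g.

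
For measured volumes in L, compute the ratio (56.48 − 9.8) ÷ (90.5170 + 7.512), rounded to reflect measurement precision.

4.76 × 10^-1

56.48 − 9.8 = 46.68, limited to 1 d.p. → 3 s.f.; 90.5170 + 7.512 = 98.0290, limited to 3 d.p. → 5 s.f.
Carrying full precision, 46.68 ÷ 98.0290 = 0.476185618541…; keep min(3, 5) = 3 s.f.
Rounded to 3 significant figures: 4.76 × 10^-1.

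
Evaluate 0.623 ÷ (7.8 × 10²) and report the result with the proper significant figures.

0.623 ÷ (7.8 × 10²) = 0.000798717948718…
Multiplication/division keeps the fewest significant figures: 0.623 → 3 s.f., 7.8 × 10² → 2 s.f.; limit is 2.
Rounded to 2 significant figures: 8.0 × 10⁻⁴.

8.0 × 10⁻⁴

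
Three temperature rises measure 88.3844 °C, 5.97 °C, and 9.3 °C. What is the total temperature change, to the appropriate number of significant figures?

103.7 °C

88.3844 °C + 5.97 °C + 9.3 °C = 103.6544 °C.
Addition/subtraction keeps the fewest decimal places: 88.3844 → 4 decimal places, 5.97 → 2 decimal places, 9.3 → 1 decimal place; limit is 1.
Rounded to 1 decimal place: 103.7 °C.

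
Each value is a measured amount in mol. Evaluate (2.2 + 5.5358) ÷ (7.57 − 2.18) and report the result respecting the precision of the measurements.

1.4

2.2 + 5.5358 = 7.7358, limited to 1 d.p. → 2 s.f.; 7.57 − 2.18 = 5.39, limited to 2 d.p. → 3 s.f.
Carrying full precision, 7.7358 ÷ 5.39 = 1.43521335807…; keep min(2, 3) = 2 s.f.
Rounded to 2 significant figures: 1.4.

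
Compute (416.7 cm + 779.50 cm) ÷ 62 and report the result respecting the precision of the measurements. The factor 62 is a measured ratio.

416.7 cm + 779.50 cm = 1196.20 cm; the sum is limited to 1 decimal place (5 s.f.).
Carrying full precision, 1196.20 ÷ 62 = 19.2935483871… cm; 62 has 2 s.f., so the result keeps min(5, 2) = 2 s.f.
Rounded to 2 significant figures: 19 cm.

19 cm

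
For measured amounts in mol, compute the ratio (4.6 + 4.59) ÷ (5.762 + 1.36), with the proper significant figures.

1.3

4.6 + 4.59 = 9.19, limited to 1 d.p. → 2 s.f.; 5.762 + 1.36 = 7.122, limited to 2 d.p. → 3 s.f.
Carrying full precision, 9.19 ÷ 7.122 = 1.29036787419…; keep min(2, 3) = 2 s.f.
Rounded to 2 significant figures: 1.3.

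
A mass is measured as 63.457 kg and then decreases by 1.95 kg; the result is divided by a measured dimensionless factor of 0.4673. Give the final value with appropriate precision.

63.457 kg − 1.95 kg = 61.507 kg; the difference is limited to 2 decimal places (4 s.f.).
Carrying full precision, 61.507 ÷ 0.4673 = 131.622084314… kg; 0.4673 has 4 s.f., so the result keeps min(4, 4) = 4 s.f.
Rounded to 4 significant figures: 1.316 × 10^2 kg.

1.316 × 10^2 kg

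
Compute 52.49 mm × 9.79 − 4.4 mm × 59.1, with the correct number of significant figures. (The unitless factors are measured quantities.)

52.49 × 9.79 = 513.8771 → 514 mm (3 s.f., last digit at the 10^0 place).
4.4 × 59.1 = 260.04 → 2.6 × 10² mm (2 s.f., last digit at the 10^1 place).
Difference: 253.8371 mm; keep the coarser place, 10^1.
Result: 2.5 × 10² mm.

2.5 × 10² mm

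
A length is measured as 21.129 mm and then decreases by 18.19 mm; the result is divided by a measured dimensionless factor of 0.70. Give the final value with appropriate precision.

4.2 mm

21.129 mm − 18.19 mm = 2.939 mm; the difference is limited to 2 decimal places (3 s.f.).
Carrying full precision, 2.939 ÷ 0.70 = 4.19857142857… mm; 0.70 has 2 s.f., so the result keeps min(3, 2) = 2 s.f.
Rounded to 2 significant figures: 4.2 mm.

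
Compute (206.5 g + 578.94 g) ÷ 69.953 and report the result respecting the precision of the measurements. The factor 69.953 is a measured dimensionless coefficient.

206.5 g + 578.94 g = 785.44 g; the sum is limited to 1 decimal place (4 s.f.).
Carrying full precision, 785.44 ÷ 69.953 = 11.2281103026… g; 69.953 has 5 s.f., so the result keeps min(4, 5) = 4 s.f.
Rounded to 4 significant figures: 11.23 g.

11.23 g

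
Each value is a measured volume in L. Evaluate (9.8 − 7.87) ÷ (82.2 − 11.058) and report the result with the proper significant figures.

0.027

9.8 − 7.87 = 1.93, limited to 1 d.p. → 2 s.f.; 82.2 − 11.058 = 71.142, limited to 1 d.p. → 3 s.f.
Carrying full precision, 1.93 ÷ 71.142 = 0.0271288409097…; keep min(2, 3) = 2 s.f.
Rounded to 2 significant figures: 0.027.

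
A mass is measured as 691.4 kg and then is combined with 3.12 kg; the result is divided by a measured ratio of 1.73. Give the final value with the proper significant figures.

691.4 kg + 3.12 kg = 694.52 kg; the sum is limited to 1 decimal place (4 s.f.).
Carrying full precision, 694.52 ÷ 1.73 = 401.456647399… kg; 1.73 has 3 s.f., so the result keeps min(4, 3) = 3 s.f.
Rounded to 3 significant figures: 401 kg.

401 kg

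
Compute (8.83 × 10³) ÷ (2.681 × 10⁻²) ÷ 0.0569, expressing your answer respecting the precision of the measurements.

5.79 × 10⁶

(8.83 × 10³) ÷ (2.681 × 10⁻²) ÷ 0.0569 = 5788307.88029…
Multiplication/division keeps the fewest significant figures: 8.83 × 10³ → 3 s.f., 2.681 × 10⁻² → 4 s.f., 0.0569 → 3 s.f.; limit is 3.
Rounded to 3 significant figures: 5.79 × 10⁶.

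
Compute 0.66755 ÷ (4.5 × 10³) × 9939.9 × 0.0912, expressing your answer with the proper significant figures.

0.13

0.66755 ÷ (4.5 × 10³) × 9939.9 × 0.0912 = 0.134477039632
Multiplication/division keeps the fewest significant figures: 0.66755 → 5 s.f., 4.5 × 10³ → 2 s.f., 9939.9 → 5 s.f., 0.0912 → 3 s.f.; limit is 2.
Rounded to 2 significant figures: 0.13.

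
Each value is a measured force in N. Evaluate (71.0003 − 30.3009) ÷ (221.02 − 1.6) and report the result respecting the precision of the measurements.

71.0003 − 30.3009 = 40.6994, limited to 4 d.p. → 6 s.f.; 221.02 − 1.6 = 219.42, limited to 1 d.p. → 4 s.f.
Carrying full precision, 40.6994 ÷ 219.42 = 0.185486282016…; keep min(6, 4) = 4 s.f.
Rounded to 4 significant figures: 0.1855.

0.1855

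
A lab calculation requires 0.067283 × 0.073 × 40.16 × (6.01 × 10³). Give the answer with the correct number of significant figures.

0.067283 × 0.073 × 40.16 × (6.01 × 10³) = 1185.48587489…
Multiplication/division keeps the fewest significant figures: 0.067283 → 5 s.f., 0.073 → 2 s.f., 40.16 → 4 s.f., 6.01 × 10³ → 3 s.f.; limit is 2.
Rounded to 2 significant figures: 1.2 × 10³.

1.2 × 10³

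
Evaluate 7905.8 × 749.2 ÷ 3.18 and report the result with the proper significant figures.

7905.8 × 749.2 ÷ 3.18 = 1862586.59119…
Multiplication/division keeps the fewest significant figures: 7905.8 → 5 s.f., 749.2 → 4 s.f., 3.18 → 3 s.f.; limit is 3.
Rounded to 3 significant figures: 1.86 × 10⁶.

1.86 × 10⁶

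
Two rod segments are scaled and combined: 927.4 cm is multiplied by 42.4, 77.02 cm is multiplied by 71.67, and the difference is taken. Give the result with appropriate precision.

3.38 × 10⁴ cm

927.4 × 42.4 = 39321.76 → 3.93 × 10⁴ cm (3 s.f., last digit at the 10^2 place).
77.02 × 71.67 = 5520.0234 → 5.520 × 10³ cm (4 s.f., last digit at the 10^0 place).
Difference: 33801.7366 cm; keep the coarser place, 10^2.
Result: 3.38 × 10⁴ cm.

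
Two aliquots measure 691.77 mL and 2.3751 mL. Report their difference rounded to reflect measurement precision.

691.77 mL − 2.3751 mL = 689.3949 mL.
Addition/subtraction keeps the fewest decimal places: 691.77 → 2 decimal places, 2.3751 → 4 decimal places; limit is 2.
Rounded to 2 decimal places: 689.39 mL.

689.39 mL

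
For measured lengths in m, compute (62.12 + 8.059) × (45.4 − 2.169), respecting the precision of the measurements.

3.03 × 10³ m²

62.12 + 8.059 = 70.179, limited to 2 d.p. → 4 s.f.; 45.4 − 2.169 = 43.231, limited to 1 d.p. → 3 s.f.
Carrying full precision, 70.179 × 43.231 = 3033.908349; keep min(4, 3) = 3 s.f.
Rounded to 3 significant figures: 3.03 × 10³ m².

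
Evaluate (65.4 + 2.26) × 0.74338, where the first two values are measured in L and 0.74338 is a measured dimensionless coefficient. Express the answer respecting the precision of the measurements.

65.4 L + 2.26 L = 67.66 L; the sum is limited to 1 decimal place (3 s.f.).
Carrying full precision, 67.66 × 0.74338 = 50.2970908 L; 0.74338 has 5 s.f., so the result keeps min(3, 5) = 3 s.f.
Rounded to 3 significant figures: 50.3 L.

50.3 L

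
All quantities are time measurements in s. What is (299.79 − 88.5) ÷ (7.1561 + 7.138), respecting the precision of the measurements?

14.78

299.79 − 88.5 = 211.29, limited to 1 d.p. → 4 s.f.; 7.1561 + 7.138 = 14.2941, limited to 3 d.p. → 5 s.f.
Carrying full precision, 211.29 ÷ 14.2941 = 14.7816231872…; keep min(4, 5) = 4 s.f.
Rounded to 4 significant figures: 14.78.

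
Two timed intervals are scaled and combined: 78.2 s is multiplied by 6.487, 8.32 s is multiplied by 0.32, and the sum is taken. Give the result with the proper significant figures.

78.2 × 6.487 = 507.2834 → 507 s (3 s.f., last digit at the 10^0 place).
8.32 × 0.32 = 2.6624 → 2.7 s (2 s.f., last digit at the 10^-1 place).
Sum: 509.9458 s; keep the coarser place, 10^0.
Result: 5.10 × 10² s.

5.10 × 10² s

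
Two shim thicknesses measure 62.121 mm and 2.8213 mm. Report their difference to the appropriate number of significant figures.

62.121 mm − 2.8213 mm = 59.2997 mm.
Addition/subtraction keeps the fewest decimal places: 62.121 → 3 decimal places, 2.8213 → 4 decimal places; limit is 3.
Rounded to 3 decimal places: 59.300 mm.

59.300 mm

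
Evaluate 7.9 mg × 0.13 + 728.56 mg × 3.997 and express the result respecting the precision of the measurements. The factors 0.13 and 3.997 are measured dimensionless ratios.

7.9 × 0.13 = 1.027 → 1.0 mg (2 s.f., last digit at the 10^-1 place).
728.56 × 3.997 = 2912.05432 → 2912 mg (4 s.f., last digit at the 10^0 place).
Sum: 2913.08132 mg; keep the coarser place, 10^0.
Result: 2913 mg.

2913 mg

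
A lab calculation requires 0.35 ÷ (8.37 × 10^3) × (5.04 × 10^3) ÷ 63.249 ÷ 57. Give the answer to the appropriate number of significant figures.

5.8 × 10^-5

0.35 ÷ (8.37 × 10^3) × (5.04 × 10^3) ÷ 63.249 ÷ 57 = 0.0000584580875898…
Multiplication/division keeps the fewest significant figures: 0.35 → 2 s.f., 8.37 × 10^3 → 3 s.f., 5.04 × 10^3 → 3 s.f., 63.249 → 5 s.f., 57 → 2 s.f.; limit is 2.
Rounded to 2 significant figures: 5.8 × 10^-5.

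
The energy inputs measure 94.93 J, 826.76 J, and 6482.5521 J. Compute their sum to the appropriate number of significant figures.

94.93 J + 826.76 J + 6482.5521 J = 7404.2421 J.
Addition/subtraction keeps the fewest decimal places: 94.93 → 2 decimal places, 826.76 → 2 decimal places, 6482.5521 → 4 decimal places; limit is 2.
Rounded to 2 decimal places: 7404.24 J.

7404.24 J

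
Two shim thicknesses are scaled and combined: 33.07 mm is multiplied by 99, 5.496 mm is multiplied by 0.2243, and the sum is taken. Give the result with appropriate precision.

3.3 × 10^3 mm

33.07 × 99 = 3273.93 → 3.3 × 10^3 mm (2 s.f., last digit at the 10^2 place).
5.496 × 0.2243 = 1.2327528 → 1.233 mm (4 s.f., last digit at the 10^-3 place).
Sum: 3275.1627528 mm; keep the coarser place, 10^2.
Result: 3.3 × 10^3 mm.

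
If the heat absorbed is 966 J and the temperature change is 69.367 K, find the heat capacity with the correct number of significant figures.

13.9 J/K

heat capacity = 966 J ÷ 69.367 K = 13.9259301974… J/K.
966 has 3 significant figures; 69.367 has 5.
Division/multiplication keeps the fewest: 3 significant figures.
Rounded: 13.9 J/K.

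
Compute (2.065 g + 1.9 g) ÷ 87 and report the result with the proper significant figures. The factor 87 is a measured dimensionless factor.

2.065 g + 1.9 g = 3.965 g; the sum is limited to 1 decimal place (2 s.f.).
Carrying full precision, 3.965 ÷ 87 = 0.0455747126437… g; 87 has 2 s.f., so the result keeps min(2, 2) = 2 s.f.
Rounded to 2 significant figures: 0.046 g.

0.046 g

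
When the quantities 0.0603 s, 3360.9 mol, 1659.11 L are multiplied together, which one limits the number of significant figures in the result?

0.0603 s

0.0603 s → 3 s.f.; 3360.9 mol → 5 s.f.; 1659.11 L → 6 s.f.
The fewest is 3 significant figures, from 0.0603 s.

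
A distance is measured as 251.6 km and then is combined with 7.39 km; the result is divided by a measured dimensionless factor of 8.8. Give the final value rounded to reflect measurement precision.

29 km

251.6 km + 7.39 km = 258.99 km; the sum is limited to 1 decimal place (4 s.f.).
Carrying full precision, 258.99 ÷ 8.8 = 29.4306818182… km; 8.8 has 2 s.f., so the result keeps min(4, 2) = 2 s.f.
Rounded to 2 significant figures: 29 km.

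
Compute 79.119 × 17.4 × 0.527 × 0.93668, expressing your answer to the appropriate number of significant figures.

6.80 × 10^2

79.119 × 17.4 × 0.527 × 0.93668 = 679.566403879…
Multiplication/division keeps the fewest significant figures: 79.119 → 5 s.f., 17.4 → 3 s.f., 0.527 → 3 s.f., 0.93668 → 5 s.f.; limit is 3.
Rounded to 3 significant figures: 6.80 × 10^2.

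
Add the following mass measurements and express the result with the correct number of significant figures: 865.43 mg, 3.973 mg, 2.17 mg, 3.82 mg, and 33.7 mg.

909.1 mg

865.43 mg + 3.973 mg + 2.17 mg + 3.82 mg + 33.7 mg = 909.093 mg.
Addition/subtraction keeps the fewest decimal places: 865.43 → 2 decimal places, 3.973 → 3 decimal places, 2.17 → 2 decimal places, 3.82 → 2 decimal places, 33.7 → 1 decimal place; limit is 1.
Rounded to 1 decimal place: 909.1 mg.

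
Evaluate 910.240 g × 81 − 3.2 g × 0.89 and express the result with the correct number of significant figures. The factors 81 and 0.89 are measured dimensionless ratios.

910.240 × 81 = 73729.44 → 7.4 × 10⁴ g (2 s.f., last digit at the 10^3 place).
3.2 × 0.89 = 2.848 → 2.8 g (2 s.f., last digit at the 10^-1 place).
Difference: 73726.592 g; keep the coarser place, 10^3.
Result: 7.4 × 10⁴ g.

7.4 × 10⁴ g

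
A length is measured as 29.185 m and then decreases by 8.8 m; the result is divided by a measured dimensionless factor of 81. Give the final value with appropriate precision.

0.25 m

29.185 m − 8.8 m = 20.385 m; the difference is limited to 1 decimal place (3 s.f.).
Carrying full precision, 20.385 ÷ 81 = 0.251666666667… m; 81 has 2 s.f., so the result keeps min(3, 2) = 2 s.f.
Rounded to 2 significant figures: 0.25 m.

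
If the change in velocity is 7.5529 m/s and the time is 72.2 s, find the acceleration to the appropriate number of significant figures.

acceleration = 7.5529 m/s ÷ 72.2 s = 0.104610803324… m/s².
7.5529 has 5 significant figures; 72.2 has 3.
Division/multiplication keeps the fewest: 3 significant figures.
Rounded: 0.105 m/s².

0.105 m/s²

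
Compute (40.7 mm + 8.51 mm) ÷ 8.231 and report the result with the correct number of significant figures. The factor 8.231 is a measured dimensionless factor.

5.98 mm

40.7 mm + 8.51 mm = 49.21 mm; the sum is limited to 1 decimal place (3 s.f.).
Carrying full precision, 49.21 ÷ 8.231 = 5.97861742194… mm; 8.231 has 4 s.f., so the result keeps min(3, 4) = 3 s.f.
Rounded to 3 significant figures: 5.98 mm.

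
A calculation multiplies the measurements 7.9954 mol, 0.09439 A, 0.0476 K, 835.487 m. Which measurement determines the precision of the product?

7.9954 mol → 5 s.f.; 0.09439 A → 4 s.f.; 0.0476 K → 3 s.f.; 835.487 m → 6 s.f.
The fewest is 3 significant figures, from 0.0476 K.

0.0476 K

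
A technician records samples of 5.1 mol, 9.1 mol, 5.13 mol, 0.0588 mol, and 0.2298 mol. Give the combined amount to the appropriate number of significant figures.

19.6 mol

5.1 mol + 9.1 mol + 5.13 mol + 0.0588 mol + 0.2298 mol = 19.6186 mol.
Addition/subtraction keeps the fewest decimal places: 5.1 → 1 decimal place, 9.1 → 1 decimal place, 5.13 → 2 decimal places, 0.0588 → 4 decimal places, 0.2298 → 4 decimal places; limit is 1.
Rounded to 1 decimal place: 19.6 mol.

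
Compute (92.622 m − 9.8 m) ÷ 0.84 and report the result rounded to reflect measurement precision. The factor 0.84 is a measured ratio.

92.622 m − 9.8 m = 82.822 m; the difference is limited to 1 decimal place (3 s.f.).
Carrying full precision, 82.822 ÷ 0.84 = 98.5976190476… m; 0.84 has 2 s.f., so the result keeps min(3, 2) = 2 s.f.
Rounded to 2 significant figures: 99 m.

99 m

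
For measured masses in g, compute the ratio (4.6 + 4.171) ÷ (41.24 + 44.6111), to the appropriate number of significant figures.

0.10

4.6 + 4.171 = 8.771, limited to 1 d.p. → 2 s.f.; 41.24 + 44.6111 = 85.8511, limited to 2 d.p. → 4 s.f.
Carrying full precision, 8.771 ÷ 85.8511 = 0.10216526055…; keep min(2, 4) = 2 s.f.
Rounded to 2 significant figures: 0.10.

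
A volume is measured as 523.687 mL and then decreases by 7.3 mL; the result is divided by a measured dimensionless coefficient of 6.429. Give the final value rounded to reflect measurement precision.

523.687 mL − 7.3 mL = 516.387 mL; the difference is limited to 1 decimal place (4 s.f.).
Carrying full precision, 516.387 ÷ 6.429 = 80.3215118992… mL; 6.429 has 4 s.f., so the result keeps min(4, 4) = 4 s.f.
Rounded to 4 significant figures: 80.32 mL.

80.32 mL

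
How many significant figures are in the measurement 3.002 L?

3.002: zeros between nonzero digits are significant.

4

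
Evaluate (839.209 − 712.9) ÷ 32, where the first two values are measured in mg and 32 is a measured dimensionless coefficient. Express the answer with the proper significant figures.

3.9 mg

839.209 mg − 712.9 mg = 126.309 mg; the difference is limited to 1 decimal place (4 s.f.).
Carrying full precision, 126.309 ÷ 32 = 3.94715625 mg; 32 has 2 s.f., so the result keeps min(4, 2) = 2 s.f.
Rounded to 2 significant figures: 3.9 mg.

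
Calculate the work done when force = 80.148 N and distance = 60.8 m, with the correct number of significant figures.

work done = 80.148 N × 60.8 m = 4872.9984 J.
80.148 has 5 significant figures; 60.8 has 3.
Division/multiplication keeps the fewest: 3 significant figures.
Rounded: 4.87 × 10^3 J.

4.87 × 10^3 J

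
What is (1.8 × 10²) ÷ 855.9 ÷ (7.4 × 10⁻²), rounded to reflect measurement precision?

2.8

(1.8 × 10²) ÷ 855.9 ÷ (7.4 × 10⁻²) = 2.84195867792…
Multiplication/division keeps the fewest significant figures: 1.8 × 10² → 2 s.f., 855.9 → 4 s.f., 7.4 × 10⁻² → 2 s.f.; limit is 2.
Rounded to 2 significant figures: 2.8.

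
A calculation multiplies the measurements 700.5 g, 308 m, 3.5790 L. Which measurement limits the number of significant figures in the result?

308 m

700.5 g → 4 s.f.; 308 m → 3 s.f.; 3.5790 L → 5 s.f.
The fewest is 3 significant figures, from 308 m.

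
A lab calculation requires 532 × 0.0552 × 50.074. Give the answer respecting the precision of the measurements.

1.47 × 10^3

532 × 0.0552 × 50.074 = 1470.4931136
Multiplication/division keeps the fewest significant figures: 532 → 3 s.f., 0.0552 → 3 s.f., 50.074 → 5 s.f.; limit is 3.
Rounded to 3 significant figures: 1.47 × 10^3.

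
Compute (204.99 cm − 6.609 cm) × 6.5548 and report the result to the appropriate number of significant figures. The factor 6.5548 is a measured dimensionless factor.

204.99 cm − 6.609 cm = 198.381 cm; the difference is limited to 2 decimal places (5 s.f.).
Carrying full precision, 198.381 × 6.5548 = 1300.3477788 cm; 6.5548 has 5 s.f., so the result keeps min(5, 5) = 5 s.f.
Rounded to 5 significant figures: 1300.3 cm.

1300.3 cm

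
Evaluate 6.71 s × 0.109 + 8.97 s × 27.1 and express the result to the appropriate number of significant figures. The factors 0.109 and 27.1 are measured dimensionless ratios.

6.71 × 0.109 = 0.73139 → 0.731 s (3 s.f., last digit at the 10^-3 place).
8.97 × 27.1 = 243.087 → 243 s (3 s.f., last digit at the 10^0 place).
Sum: 243.81839 s; keep the coarser place, 10^0.
Result: 244 s.

244 s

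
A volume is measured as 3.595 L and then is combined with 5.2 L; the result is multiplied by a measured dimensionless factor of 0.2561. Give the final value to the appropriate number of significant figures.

2.3 L

3.595 L + 5.2 L = 8.795 L; the sum is limited to 1 decimal place (2 s.f.).
Carrying full precision, 8.795 × 0.2561 = 2.2523995 L; 0.2561 has 4 s.f., so the result keeps min(2, 4) = 2 s.f.
Rounded to 2 significant figures: 2.3 L.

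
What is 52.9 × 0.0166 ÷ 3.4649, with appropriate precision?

0.253

52.9 × 0.0166 ÷ 3.4649 = 0.253438771682…
Multiplication/division keeps the fewest significant figures: 52.9 → 3 s.f., 0.0166 → 3 s.f., 3.4649 → 5 s.f.; limit is 3.
Rounded to 3 significant figures: 0.253.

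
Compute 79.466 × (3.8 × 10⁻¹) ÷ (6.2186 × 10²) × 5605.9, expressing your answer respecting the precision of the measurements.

79.466 × (3.8 × 10⁻¹) ÷ (6.2186 × 10²) × 5605.9 = 272.218523095…
Multiplication/division keeps the fewest significant figures: 79.466 → 5 s.f., 3.8 × 10⁻¹ → 2 s.f., 6.2186 × 10² → 5 s.f., 5605.9 → 5 s.f.; limit is 2.
Rounded to 2 significant figures: 2.7 × 10².

2.7 × 10²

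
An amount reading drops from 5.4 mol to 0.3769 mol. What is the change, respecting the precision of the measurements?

5.4 mol − 0.3769 mol = 5.0231 mol.
Addition/subtraction keeps the fewest decimal places: 5.4 → 1 decimal place, 0.3769 → 4 decimal places; limit is 1.
Rounded to 1 decimal place: 5.0 mol.

5.0 mol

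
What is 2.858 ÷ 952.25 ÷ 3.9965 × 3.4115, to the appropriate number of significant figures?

0.002562

2.858 ÷ 952.25 ÷ 3.9965 × 3.4115 = 0.00256198629038…
Multiplication/division keeps the fewest significant figures: 2.858 → 4 s.f., 952.25 → 5 s.f., 3.9965 → 5 s.f., 3.4115 → 5 s.f.; limit is 4.
Rounded to 4 significant figures: 0.002562.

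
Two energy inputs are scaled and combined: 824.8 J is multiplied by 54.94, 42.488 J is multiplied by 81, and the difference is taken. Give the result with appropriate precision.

4.19 × 10⁴ J

824.8 × 54.94 = 45314.512 → 4.531 × 10⁴ J (4 s.f., last digit at the 10^1 place).
42.488 × 81 = 3441.528 → 3.4 × 10³ J (2 s.f., last digit at the 10^2 place).
Difference: 41872.984 J; keep the coarser place, 10^2.
Result: 4.19 × 10⁴ J.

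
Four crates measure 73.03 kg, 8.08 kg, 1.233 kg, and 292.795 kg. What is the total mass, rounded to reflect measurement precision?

73.03 kg + 8.08 kg + 1.233 kg + 292.795 kg = 375.138 kg.
Addition/subtraction keeps the fewest decimal places: 73.03 → 2 decimal places, 8.08 → 2 decimal places, 1.233 → 3 decimal places, 292.795 → 3 decimal places; limit is 2.
Rounded to 2 decimal places: 375.14 kg.

375.14 kg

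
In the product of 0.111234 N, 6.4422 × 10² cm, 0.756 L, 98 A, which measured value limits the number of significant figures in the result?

0.111234 N → 6 s.f.; 6.4422 × 10² cm → 5 s.f.; 0.756 L → 3 s.f.; 98 A → 2 s.f.
The fewest is 2 significant figures, from 98 A.

98 A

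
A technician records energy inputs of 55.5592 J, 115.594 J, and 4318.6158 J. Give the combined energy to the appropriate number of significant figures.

4489.769 J

55.5592 J + 115.594 J + 4318.6158 J = 4489.7690 J.
Addition/subtraction keeps the fewest decimal places: 55.5592 → 4 decimal places, 115.594 → 3 decimal places, 4318.6158 → 4 decimal places; limit is 3.
Rounded to 3 decimal places: 4489.769 J.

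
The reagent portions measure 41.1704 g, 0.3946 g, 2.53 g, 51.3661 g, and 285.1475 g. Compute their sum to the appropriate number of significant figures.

41.1704 g + 0.3946 g + 2.53 g + 51.3661 g + 285.1475 g = 380.6086 g.
Addition/subtraction keeps the fewest decimal places: 41.1704 → 4 decimal places, 0.3946 → 4 decimal places, 2.53 → 2 decimal places, 51.3661 → 4 decimal places, 285.1475 → 4 decimal places; limit is 2.
Rounded to 2 decimal places: 380.61 g.

380.61 g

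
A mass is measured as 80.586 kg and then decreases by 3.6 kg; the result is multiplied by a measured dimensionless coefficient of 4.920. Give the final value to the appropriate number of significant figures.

379 kg

80.586 kg − 3.6 kg = 76.986 kg; the difference is limited to 1 decimal place (3 s.f.).
Carrying full precision, 76.986 × 4.920 = 378.77112 kg; 4.920 has 4 s.f., so the result keeps min(3, 4) = 3 s.f.
Rounded to 3 significant figures: 379 kg.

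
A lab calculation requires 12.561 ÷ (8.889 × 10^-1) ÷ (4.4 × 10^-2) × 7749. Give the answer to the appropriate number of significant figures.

2.5 × 10^6

12.561 ÷ (8.889 × 10^-1) ÷ (4.4 × 10^-2) × 7749 = 2488652.7015…
Multiplication/division keeps the fewest significant figures: 12.561 → 5 s.f., 8.889 × 10^-1 → 4 s.f., 4.4 × 10^-2 → 2 s.f., 7749 → 4 s.f.; limit is 2.
Rounded to 2 significant figures: 2.5 × 10^6.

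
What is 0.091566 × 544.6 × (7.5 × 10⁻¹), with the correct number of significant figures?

37

0.091566 × 544.6 × (7.5 × 10⁻¹) = 37.4001327
Multiplication/division keeps the fewest significant figures: 0.091566 → 5 s.f., 544.6 → 4 s.f., 7.5 × 10⁻¹ → 2 s.f.; limit is 2.
Rounded to 2 significant figures: 37.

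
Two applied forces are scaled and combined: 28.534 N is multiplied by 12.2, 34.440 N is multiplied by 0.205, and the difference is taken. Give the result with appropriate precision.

341 N

28.534 × 12.2 = 348.1148 → 348 N (3 s.f., last digit at the 10^0 place).
34.440 × 0.205 = 7.0602 → 7.06 N (3 s.f., last digit at the 10^-2 place).
Difference: 341.0546 N; keep the coarser place, 10^0.
Result: 341 N.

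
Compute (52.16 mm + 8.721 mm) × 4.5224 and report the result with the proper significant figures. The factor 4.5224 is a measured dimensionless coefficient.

52.16 mm + 8.721 mm = 60.881 mm; the sum is limited to 2 decimal places (4 s.f.).
Carrying full precision, 60.881 × 4.5224 = 275.3282344 mm; 4.5224 has 5 s.f., so the result keeps min(4, 5) = 4 s.f.
Rounded to 4 significant figures: 275.3 mm.

275.3 mm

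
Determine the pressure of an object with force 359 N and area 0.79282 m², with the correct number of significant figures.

453 Pa

pressure = 359 N ÷ 0.79282 m² = 452.814005701… Pa.
359 has 3 significant figures; 0.79282 has 5.
Division/multiplication keeps the fewest: 3 significant figures.
Rounded: 453 Pa.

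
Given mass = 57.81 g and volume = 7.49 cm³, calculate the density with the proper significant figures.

density = 57.81 g ÷ 7.49 cm³ = 7.71829105474… g/cm³.
57.81 has 4 significant figures; 7.49 has 3.
Division/multiplication keeps the fewest: 3 significant figures.
Rounded: 7.72 g/cm³.

7.72 g/cm³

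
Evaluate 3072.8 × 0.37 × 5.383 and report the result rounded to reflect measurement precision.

3072.8 × 0.37 × 5.383 = 6120.126488
Multiplication/division keeps the fewest significant figures: 3072.8 → 5 s.f., 0.37 → 2 s.f., 5.383 → 4 s.f.; limit is 2.
Rounded to 2 significant figures: 6.1 × 10^3.

6.1 × 10^3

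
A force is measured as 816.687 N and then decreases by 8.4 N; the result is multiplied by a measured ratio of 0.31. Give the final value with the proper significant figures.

816.687 N − 8.4 N = 808.287 N; the difference is limited to 1 decimal place (4 s.f.).
Carrying full precision, 808.287 × 0.31 = 250.56897 N; 0.31 has 2 s.f., so the result keeps min(4, 2) = 2 s.f.
Rounded to 2 significant figures: 2.5 × 10^2 N.

2.5 × 10^2 N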